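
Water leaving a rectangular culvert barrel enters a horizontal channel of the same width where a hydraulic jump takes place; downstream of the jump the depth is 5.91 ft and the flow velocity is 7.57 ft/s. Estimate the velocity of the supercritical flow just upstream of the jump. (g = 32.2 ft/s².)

V₁ = 17.9 ft/s

Fr₂ = V₂/√(g·y₂) = 7.57/√(32.2×5.91) = 0.549.
The Bélanger relation is symmetric: y₁/y₂ = ½[√(1 + 8Fr₂²) − 1] = ½[√3.409 − 1] = 0.423.
y₁ = 0.423 × 5.91 = 2.50 ft.
V₁ = q/y₁ = 44.7/2.50 = 17.9 ft/s.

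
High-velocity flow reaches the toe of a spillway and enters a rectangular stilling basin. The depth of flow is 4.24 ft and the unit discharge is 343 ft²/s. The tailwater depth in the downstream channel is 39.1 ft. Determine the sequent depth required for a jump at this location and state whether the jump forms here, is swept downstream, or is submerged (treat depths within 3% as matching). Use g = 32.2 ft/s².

y₂ = 39.4 ft; the jump forms here

V₁ = q/y₁ = 343/4.24 = 80.9 ft/s. Fr₁ = V₁/√(g·y₁) = 80.9/√(32.2×4.24) = 6.92.
Bélanger equation: y₂/y₁ = ½[√(1 + 8Fr₁²) − 1] = ½[√384.5 − 1] = 9.30.
y₂ = 9.30 × 4.24 = 39.4 ft.
Tailwater y_tw = 39.1 ft: y_tw ≈ y₂, so the jump forms here.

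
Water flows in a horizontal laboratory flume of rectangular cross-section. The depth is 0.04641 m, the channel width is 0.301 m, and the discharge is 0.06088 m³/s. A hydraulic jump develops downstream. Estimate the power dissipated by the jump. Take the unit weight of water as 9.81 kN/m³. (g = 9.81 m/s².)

P = 0.3584 kW

q = Q/b = 0.06088/0.301 = 0.2023 m²/s; V₁ = q/y₁ = 4.358 m/s. Fr₁ = V₁/√(g·y₁) = 6.459.
By Bélanger, y₂/y₁ = ½[√(1 + 8Fr₁²) − 1] = ½[√334.74 − 1] = 8.648.
y₂ = 8.648 × 0.04641 = 0.4013 m.
Head loss: ΔE = (y₂ − y₁)³/(4y₁y₂) = (0.4013 − 0.04641)³/(4×0.04641×0.4013) = 0.04472/0.07451 = 0.6002 m.
P = γ·Q·ΔE = 9.81 × 0.06088 × 0.6002 = 0.3584 kW.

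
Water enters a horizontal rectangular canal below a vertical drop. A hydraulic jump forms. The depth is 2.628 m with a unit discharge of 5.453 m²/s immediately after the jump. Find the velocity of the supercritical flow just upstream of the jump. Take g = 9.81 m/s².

V₂ = q/y₂ = 5.453/2.628 = 2.075 m/s; Fr₂ = V₂/√(g·y₂) = 0.4087.
Applying the sequent-depth relation in reverse, y₁/y₂ = ½[√(1 + 8Fr₂²) − 1] = ½[√2.3360 − 1] = 0.2642.
y₁ = 0.2642 × 2.628 = 0.6943 m.
V₁ = q/y₁ = 5.453/0.6943 = 7.854 m/s.

V₁ = 7.854 m/s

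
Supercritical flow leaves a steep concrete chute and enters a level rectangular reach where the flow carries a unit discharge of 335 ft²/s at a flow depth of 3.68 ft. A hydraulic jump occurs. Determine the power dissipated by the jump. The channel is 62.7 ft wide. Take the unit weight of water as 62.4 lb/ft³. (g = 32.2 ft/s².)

P = 213610 hp

V₁ = q/y₁ = 335/3.68 = 91.0 ft/s. Fr₁ = V₁/√(g·y₁) = 91.0/√(32.2×3.68) = 8.36.
Bélanger equation: y₂/y₁ = ½[√(1 + 8Fr₁²) − 1] = ½[√560.5 − 1] = 11.3.
y₂ = 11.3 × 3.68 = 41.7 ft.
V₂ = q/y₂ = 335/41.7 = 8.03 ft/s. E₁ = y₁ + V₁²/2g = 132 ft; E₂ = y₂ + V₂²/2g = 42.7 ft. ΔE = E₁ − E₂ = 89.6 ft.
Q = q·b = 335 × 62.7 = 21004 cfs. P = γ·Q·ΔE/550 = 62.4 × 21004 × 89.6 / 550 = 213610 hp.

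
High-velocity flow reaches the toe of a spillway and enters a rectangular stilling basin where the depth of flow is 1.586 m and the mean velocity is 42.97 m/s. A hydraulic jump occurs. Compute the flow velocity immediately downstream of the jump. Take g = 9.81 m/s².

V₂ = 2.881 m/s

Fr₁ = V₁/√(g·y₁) = 42.97/√(9.81×1.586) = 10.89.
By Bélanger, y₂/y₁ = ½[√(1 + 8Fr₁²) − 1] = ½[√950.40 − 1] = 14.91.
y₂ = 14.91 × 1.586 = 23.65 m.
q = V₁·y₁ = 42.97 × 1.586 = 68.15 m²/s.
V₂ = q/y₂ = 68.15/23.65 = 2.881 m/s.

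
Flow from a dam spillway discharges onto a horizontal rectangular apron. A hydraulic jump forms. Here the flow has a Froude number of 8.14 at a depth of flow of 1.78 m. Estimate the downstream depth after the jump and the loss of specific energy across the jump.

Fr₁ = 8.14 (given).
From the momentum equation for a rectangular channel, y₂/y₁ = ½[√(1 + 8Fr₁²) − 1] = ½[√531.1 − 1] = 11.0.
y₂ = 11.0 × 1.78 = 19.6 m.
V₁ = Fr₁·√(g·y₁) = 8.14×√(9.81×1.78) = 34.0 m/s; q = V₁·y₁ = 60.5 m²/s. V₂ = q/y₂ = 60.5/19.6 = 3.09 m/s. E₁ = y₁ + V₁²/2g = 60.8 m; E₂ = y₂ + V₂²/2g = 20.1 m. ΔE = E₁ − E₂ = 40.6 m.

y₂ = 19.6 m; ΔE = 40.6 m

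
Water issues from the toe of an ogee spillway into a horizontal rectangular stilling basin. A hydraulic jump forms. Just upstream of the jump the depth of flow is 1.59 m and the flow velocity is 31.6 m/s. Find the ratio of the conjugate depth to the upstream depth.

y₂/y₁ = 10.8

Fr₁ = V₁/√(g·y₁) = 31.6/√(9.81×1.59) = 8.00.
By Bélanger, y₂/y₁ = ½[√(1 + 8Fr₁²) − 1] = ½[√513.2 − 1] = 10.8.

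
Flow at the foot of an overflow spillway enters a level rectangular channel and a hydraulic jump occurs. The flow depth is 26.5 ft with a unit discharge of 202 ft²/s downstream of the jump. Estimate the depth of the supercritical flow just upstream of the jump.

y₁ = 3.22 ft

V₂ = q/y₂ = 202/26.5 = 7.62 ft/s; Fr₂ = V₂/√(g·y₂) = 0.261.
From the momentum equation (using Fr₂), y₁/y₂ = ½[√(1 + 8Fr₂²) − 1] = ½[√1.545 − 1] = 0.121.
y₁ = 0.121 × 26.5 = 3.22 ft.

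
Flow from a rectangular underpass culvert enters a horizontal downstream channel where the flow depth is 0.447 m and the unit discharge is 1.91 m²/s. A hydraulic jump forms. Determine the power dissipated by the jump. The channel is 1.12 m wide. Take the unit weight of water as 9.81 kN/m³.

P = 2.82 kW

V₁ = q/y₁ = 1.91/0.447 = 4.27 m/s. Fr₁ = V₁/√(g·y₁) = 4.27/√(9.81×0.447) = 2.04.
Sequent-depth ratio: y₂/y₁ = ½[√(1 + 8Fr₁²) − 1] = ½[√34.31 − 1] = 2.43.
y₂ = 2.43 × 0.447 = 1.09 m.
V₂ = q/y₂ = 1.91/1.09 = 1.76 m/s. E₁ = y₁ + V₁²/2g = 1.38 m; E₂ = y₂ + V₂²/2g = 1.24 m. ΔE = E₁ − E₂ = 0.134 m.
Q = q·b = 1.91 × 1.12 = 2.14 m³/s. P = γ·Q·ΔE = 9.81 × 2.14 × 0.134 = 2.82 kW.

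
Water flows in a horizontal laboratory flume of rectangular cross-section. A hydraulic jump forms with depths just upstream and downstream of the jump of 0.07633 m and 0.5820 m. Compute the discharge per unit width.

q = 0.3787 m²/s

For a rectangular channel the momentum equation gives q² = ½·g·y₁·y₂·(y₁ + y₂) = ½×9.81×0.07633×0.5820×0.6583 = 0.1435.
q = √0.1435 = 0.3787 m²/s.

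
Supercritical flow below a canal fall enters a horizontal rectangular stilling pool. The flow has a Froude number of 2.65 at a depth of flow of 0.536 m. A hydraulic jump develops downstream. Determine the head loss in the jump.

ΔE = 0.485 m

Fr₁ = 2.65 (given).
Bélanger equation: y₂/y₁ = ½[√(1 + 8Fr₁²) − 1] = ½[√57.18 − 1] = 3.28.
y₂ = 3.28 × 0.536 = 1.76 m.
Head loss: ΔE = (y₂ − y₁)³/(4y₁y₂) = (1.76 − 0.536)³/(4×0.536×1.76) = 1.83/3.77 = 0.485 m.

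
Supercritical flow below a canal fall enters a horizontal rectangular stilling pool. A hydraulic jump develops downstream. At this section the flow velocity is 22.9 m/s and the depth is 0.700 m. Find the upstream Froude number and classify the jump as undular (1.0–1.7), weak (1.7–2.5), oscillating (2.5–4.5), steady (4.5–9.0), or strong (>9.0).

Fr₁ = 8.74; steady jump

Fr₁ = V₁/√(g·y₁) = 22.9/√(9.81×0.700) = 8.74.
Fr₁ = 8.74 lies in the steady range.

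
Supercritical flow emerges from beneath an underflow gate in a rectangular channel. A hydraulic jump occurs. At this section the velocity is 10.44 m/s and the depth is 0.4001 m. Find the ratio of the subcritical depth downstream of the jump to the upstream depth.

Fr₁ = V₁/√(g·y₁) = 10.44/√(9.81×0.4001) = 5.270.
From the momentum equation for a rectangular channel, y₂/y₁ = ½[√(1 + 8Fr₁²) − 1] = ½[√223.15 − 1] = 6.969.

y₂/y₁ = 6.969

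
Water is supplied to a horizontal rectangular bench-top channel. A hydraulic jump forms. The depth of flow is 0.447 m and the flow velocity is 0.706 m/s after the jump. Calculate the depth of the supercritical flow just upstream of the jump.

y₁ = 0.0853 m

Fr₂ = V₂/√(g·y₂) = 0.706/√(9.81×0.447) = 0.337.
Applying the sequent-depth relation in reverse, y₁/y₂ = ½[√(1 + 8Fr₂²) − 1] = ½[√1.909 − 1] = 0.191.
y₁ = 0.191 × 0.447 = 0.0853 m.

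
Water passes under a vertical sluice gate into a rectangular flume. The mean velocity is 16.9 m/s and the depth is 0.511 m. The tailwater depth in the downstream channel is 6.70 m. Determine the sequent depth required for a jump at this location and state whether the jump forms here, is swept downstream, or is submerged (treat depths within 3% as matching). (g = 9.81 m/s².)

Fr₁ = V₁/√(g·y₁) = 16.9/√(9.81×0.511) = 7.55.
Conjugate-depth relation: y₂/y₁ = ½[√(1 + 8Fr₁²) − 1] = ½[√456.8 − 1] = 10.2.
y₂ = 10.2 × 0.511 = 5.21 m.
Tailwater y_tw = 6.70 m: y_tw > y₂, so the jump is submerged.

y₂ = 5.21 m; the jump is submerged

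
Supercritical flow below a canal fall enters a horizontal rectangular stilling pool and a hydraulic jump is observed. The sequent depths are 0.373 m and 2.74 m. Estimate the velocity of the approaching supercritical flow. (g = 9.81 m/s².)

V₁ = 10.6 m/s

For a rectangular channel the momentum equation gives q² = ½·g·y₁·y₂·(y₁ + y₂) = ½×9.81×0.373×2.74×3.11 = 15.6.
q = √15.6 = 3.95 m²/s.
V₁ = q/y₁ = 3.95/0.373 = 10.6 m/s.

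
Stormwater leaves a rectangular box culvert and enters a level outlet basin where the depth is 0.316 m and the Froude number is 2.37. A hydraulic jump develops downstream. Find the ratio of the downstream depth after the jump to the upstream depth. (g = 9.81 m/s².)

Fr₁ = 2.37 (given).
From the momentum equation for a rectangular channel, y₂/y₁ = ½[√(1 + 8Fr₁²) − 1] = ½[√45.94 − 1] = 2.89.

y₂/y₁ = 2.89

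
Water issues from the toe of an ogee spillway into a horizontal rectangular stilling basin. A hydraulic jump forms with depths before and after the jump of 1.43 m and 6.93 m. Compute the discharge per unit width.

For a rectangular channel the momentum equation gives q² = ½·g·y₁·y₂·(y₁ + y₂) = ½×9.81×1.43×6.93×8.36 = 406.
q = √406 = 20.2 m²/s.

q = 20.2 m²/s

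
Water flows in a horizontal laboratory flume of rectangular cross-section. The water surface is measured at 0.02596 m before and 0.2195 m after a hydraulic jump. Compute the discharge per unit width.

For a rectangular channel the momentum equation gives q² = ½·g·y₁·y₂·(y₁ + y₂) = ½×9.81×0.02596×0.2195×0.2455 = 0.006861.
q = √0.006861 = 0.08283 m²/s.

q = 0.08283 m²/s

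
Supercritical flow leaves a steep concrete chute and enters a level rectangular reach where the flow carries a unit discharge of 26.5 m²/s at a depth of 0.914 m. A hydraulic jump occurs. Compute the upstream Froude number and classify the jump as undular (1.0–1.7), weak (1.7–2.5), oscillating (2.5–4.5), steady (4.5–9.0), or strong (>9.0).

V₁ = q/y₁ = 26.5/0.914 = 29.0 m/s. Fr₁ = V₁/√(g·y₁) = 29.0/√(9.81×0.914) = 9.68.
Fr₁ = 9.68 lies in the strong range.

Fr₁ = 9.68; strong jump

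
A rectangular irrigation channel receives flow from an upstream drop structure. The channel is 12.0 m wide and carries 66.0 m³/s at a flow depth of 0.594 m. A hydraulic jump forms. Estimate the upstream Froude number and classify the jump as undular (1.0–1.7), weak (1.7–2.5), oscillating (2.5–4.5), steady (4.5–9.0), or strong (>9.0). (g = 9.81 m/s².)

Fr₁ = 3.84; oscillating jump

q = Q/b = 66.0/12.0 = 5.50 m²/s; V₁ = q/y₁ = 9.26 m/s. Fr₁ = V₁/√(g·y₁) = 3.84.
Fr₁ = 3.84 lies in the oscillating range.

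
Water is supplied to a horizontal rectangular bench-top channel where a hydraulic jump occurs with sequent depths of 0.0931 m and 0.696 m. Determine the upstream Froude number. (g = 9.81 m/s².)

For a rectangular channel the momentum equation gives q² = ½·g·y₁·y₂·(y₁ + y₂) = ½×9.81×0.0931×0.696×0.789 = 0.251.
q = √0.251 = 0.501 m²/s.
V₁ = q/y₁ = 5.38 m/s; Fr₁ = V₁/√(g·y₁) = 5.63.

Fr₁ = 5.63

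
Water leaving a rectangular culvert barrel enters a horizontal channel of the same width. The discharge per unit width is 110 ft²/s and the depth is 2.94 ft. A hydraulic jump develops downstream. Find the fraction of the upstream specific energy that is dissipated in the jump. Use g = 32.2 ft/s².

ΔE/E₁ = 0.373 (37.3%)

V₁ = q/y₁ = 110/2.94 = 37.4 ft/s. Fr₁ = V₁/√(g·y₁) = 37.4/√(32.2×2.94) = 3.85.
Conjugate-depth relation: y₂/y₁ = ½[√(1 + 8Fr₁²) − 1] = ½[√119.3 − 1] = 4.96.
y₂ = 4.96 × 2.94 = 14.6 ft.
E₁ = y₁ + V₁²/2g = 24.7 ft. ΔE = (y₂ − y₁)³/(4y₁y₂) = 9.21 ft. ΔE/E₁ = 9.21/24.7 = 0.373.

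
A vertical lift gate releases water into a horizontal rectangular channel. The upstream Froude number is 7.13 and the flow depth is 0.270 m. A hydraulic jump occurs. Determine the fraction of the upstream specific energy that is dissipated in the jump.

ΔE/E₁ = 0.626 (62.6%)

Fr₁ = 7.13 (given).
Conjugate-depth relation: y₂/y₁ = ½[√(1 + 8Fr₁²) − 1] = ½[√407.7 − 1] = 9.60.
y₂ = 9.60 × 0.270 = 2.59 m.
E₁ = y₁(1 + Fr₁²/2) = 0.270×(1 + 7.13²/2) = 7.13 m. ΔE = (y₂ − y₁)³/(4y₁y₂) = 4.47 m. ΔE/E₁ = 4.47/7.13 = 0.626.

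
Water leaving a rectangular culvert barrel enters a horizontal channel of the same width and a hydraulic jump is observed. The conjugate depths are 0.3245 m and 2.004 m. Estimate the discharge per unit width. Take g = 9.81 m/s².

q = 2.725 m²/s

For a rectangular channel the momentum equation gives q² = ½·g·y₁·y₂·(y₁ + y₂) = ½×9.81×0.3245×2.004×2.329 = 7.427.
q = √7.427 = 2.725 m²/s.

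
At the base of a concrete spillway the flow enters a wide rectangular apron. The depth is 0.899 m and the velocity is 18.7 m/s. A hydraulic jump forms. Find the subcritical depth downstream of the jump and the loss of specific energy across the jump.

y₂ = 7.57 m; ΔE = 10.9 m

Fr₁ = V₁/√(g·y₁) = 18.7/√(9.81×0.899) = 6.30.
From the momentum equation for a rectangular channel, y₂/y₁ = ½[√(1 + 8Fr₁²) − 1] = ½[√318.2 − 1] = 8.42.
y₂ = 8.42 × 0.899 = 7.57 m.
q = V₁·y₁ = 18.7 × 0.899 = 16.8 m²/s. V₂ = q/y₂ = 16.8/7.57 = 2.22 m/s. E₁ = y₁ + V₁²/2g = 18.7 m; E₂ = y₂ + V₂²/2g = 7.82 m. ΔE = E₁ − E₂ = 10.9 m.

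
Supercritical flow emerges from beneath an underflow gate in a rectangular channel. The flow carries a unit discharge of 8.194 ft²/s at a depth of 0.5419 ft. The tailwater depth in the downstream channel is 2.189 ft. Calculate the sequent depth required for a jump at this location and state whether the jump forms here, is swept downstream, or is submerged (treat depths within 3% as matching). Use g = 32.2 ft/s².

V₁ = q/y₁ = 8.194/0.5419 = 15.12 ft/s. Fr₁ = V₁/√(g·y₁) = 15.12/√(32.2×0.5419) = 3.620.
Sequent-depth ratio: y₂/y₁ = ½[√(1 + 8Fr₁²) − 1] = ½[√105.83 − 1] = 4.644.
y₂ = 4.644 × 0.5419 = 2.516 ft.
Tailwater y_tw = 2.189 ft: y_tw < y₂, so the jump is swept downstream.

y₂ = 2.516 ft; the jump is swept downstream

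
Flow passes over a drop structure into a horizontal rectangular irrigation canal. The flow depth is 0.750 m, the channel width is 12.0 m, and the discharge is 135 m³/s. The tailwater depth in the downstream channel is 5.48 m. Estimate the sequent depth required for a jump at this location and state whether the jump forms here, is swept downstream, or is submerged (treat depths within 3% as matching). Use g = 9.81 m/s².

y₂ = 5.50 m; the jump forms here

q = Q/b = 135/12.0 = 11.2 m²/s; V₁ = q/y₁ = 15.0 m/s. Fr₁ = V₁/√(g·y₁) = 5.53.
Conjugate-depth relation: y₂/y₁ = ½[√(1 + 8Fr₁²) − 1] = ½[√245.6 − 1] = 7.34.
y₂ = 7.34 × 0.750 = 5.50 m.
Tailwater y_tw = 5.48 m: y_tw ≈ y₂, so the jump forms here.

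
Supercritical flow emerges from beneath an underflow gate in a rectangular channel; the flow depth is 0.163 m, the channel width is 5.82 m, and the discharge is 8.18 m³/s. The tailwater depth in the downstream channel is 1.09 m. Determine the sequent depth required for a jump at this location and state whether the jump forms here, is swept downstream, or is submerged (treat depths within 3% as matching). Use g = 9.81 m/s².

y₂ = 1.49 m; the jump is swept downstream

q = Q/b = 8.18/5.82 = 1.41 m²/s; V₁ = q/y₁ = 8.62 m/s. Fr₁ = V₁/√(g·y₁) = 6.82.
Conjugate-depth relation: y₂/y₁ = ½[√(1 + 8Fr₁²) − 1] = ½[√373.0 − 1] = 9.16.
y₂ = 9.16 × 0.163 = 1.49 m.
Tailwater y_tw = 1.09 m: y_tw < y₂, so the jump is swept downstream.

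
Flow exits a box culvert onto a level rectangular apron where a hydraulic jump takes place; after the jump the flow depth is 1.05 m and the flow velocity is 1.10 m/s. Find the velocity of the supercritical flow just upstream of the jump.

V₁ = 5.60 m/s

Fr₂ = V₂/√(g·y₂) = 1.10/√(9.81×1.05) = 0.343.
Since the conjugate-depth ratio holds either way, y₁/y₂ = ½[√(1 + 8Fr₂²) − 1] = ½[√1.940 − 1] = 0.196.
y₁ = 0.196 × 1.05 = 0.206 m.
V₁ = q/y₁ = 1.16/0.206 = 5.60 m/s.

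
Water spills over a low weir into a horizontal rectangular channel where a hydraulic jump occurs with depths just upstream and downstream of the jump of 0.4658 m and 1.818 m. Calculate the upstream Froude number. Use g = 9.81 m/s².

For a rectangular channel the momentum equation gives q² = ½·g·y₁·y₂·(y₁ + y₂) = ½×9.81×0.4658×1.818×2.284 = 9.486.
q = √9.486 = 3.080 m²/s.
V₁ = q/y₁ = 6.612 m/s; Fr₁ = V₁/√(g·y₁) = 3.093.

Fr₁ = 3.093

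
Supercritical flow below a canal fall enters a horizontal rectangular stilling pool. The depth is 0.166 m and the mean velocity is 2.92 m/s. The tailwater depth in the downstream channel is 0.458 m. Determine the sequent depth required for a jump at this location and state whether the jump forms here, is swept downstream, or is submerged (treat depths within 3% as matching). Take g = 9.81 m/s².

y₂ = 0.461 m; the jump forms here

Fr₁ = V₁/√(g·y₁) = 2.92/√(9.81×0.166) = 2.29.
Conjugate-depth relation: y₂/y₁ = ½[√(1 + 8Fr₁²) − 1] = ½[√42.89 − 1] = 2.77.
y₂ = 2.77 × 0.166 = 0.461 m.
Tailwater y_tw = 0.458 m: y_tw ≈ y₂, so the jump forms here.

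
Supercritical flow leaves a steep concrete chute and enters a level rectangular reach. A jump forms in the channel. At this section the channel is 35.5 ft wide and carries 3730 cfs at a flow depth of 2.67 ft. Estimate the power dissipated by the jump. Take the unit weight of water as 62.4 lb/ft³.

P = 4732 hp

q = Q/b = 3730/35.5 = 105 ft²/s; V₁ = q/y₁ = 39.4 ft/s. Fr₁ = V₁/√(g·y₁) = 4.24.
By Bélanger, y₂/y₁ = ½[√(1 + 8Fr₁²) − 1] = ½[√145.1 − 1] = 5.52.
y₂ = 5.52 × 2.67 = 14.7 ft.
Head loss: ΔE = (y₂ − y₁)³/(4y₁y₂) = (14.7 − 2.67)³/(4×2.67×14.7) = 1761/157 = 11.2 ft.
P = γ·Q·ΔE/550 = 62.4 × 3730 × 11.2 / 550 = 4732 hp.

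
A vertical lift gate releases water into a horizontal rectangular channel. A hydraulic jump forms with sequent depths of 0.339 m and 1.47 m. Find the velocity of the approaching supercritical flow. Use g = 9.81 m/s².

For a rectangular channel the momentum equation gives q² = ½·g·y₁·y₂·(y₁ + y₂) = ½×9.81×0.339×1.47×1.81 = 4.42.
q = √4.42 = 2.10 m²/s.
V₁ = q/y₁ = 2.10/0.339 = 6.20 m/s.

V₁ = 6.20 m/s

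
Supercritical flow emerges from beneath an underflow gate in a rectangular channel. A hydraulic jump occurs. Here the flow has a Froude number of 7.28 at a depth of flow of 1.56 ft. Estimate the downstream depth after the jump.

Fr₁ = 7.28 (given).
By Bélanger, y₂/y₁ = ½[√(1 + 8Fr₁²) − 1] = ½[√425.0 − 1] = 9.81.
y₂ = 9.81 × 1.56 = 15.3 ft.

y₂ = 15.3 ft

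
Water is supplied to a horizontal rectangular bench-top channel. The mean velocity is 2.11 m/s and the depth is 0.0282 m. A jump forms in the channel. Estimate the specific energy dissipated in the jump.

Fr₁ = V₁/√(g·y₁) = 2.11/√(9.81×0.0282) = 4.01.
Sequent-depth ratio: y₂/y₁ = ½[√(1 + 8Fr₁²) − 1] = ½[√129.7 − 1] = 5.20.
y₂ = 5.20 × 0.0282 = 0.147 m.
Head loss: ΔE = (y₂ − y₁)³/(4y₁y₂) = (0.147 − 0.0282)³/(4×0.0282×0.147) = 0.00166/0.0165 = 0.100 m.

ΔE = 0.100 m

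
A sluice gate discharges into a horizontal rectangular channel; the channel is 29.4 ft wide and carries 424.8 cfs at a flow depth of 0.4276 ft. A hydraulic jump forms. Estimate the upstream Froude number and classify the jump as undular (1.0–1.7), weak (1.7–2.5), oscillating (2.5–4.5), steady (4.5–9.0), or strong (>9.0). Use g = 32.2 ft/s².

q = Q/b = 424.8/29.4 = 14.45 ft²/s; V₁ = q/y₁ = 33.79 ft/s. Fr₁ = V₁/√(g·y₁) = 9.107.
Fr₁ = 9.107 lies in the strong range.

Fr₁ = 9.107; strong jump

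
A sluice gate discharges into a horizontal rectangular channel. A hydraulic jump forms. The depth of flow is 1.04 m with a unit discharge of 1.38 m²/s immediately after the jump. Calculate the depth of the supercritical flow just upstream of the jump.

V₂ = q/y₂ = 1.38/1.04 = 1.33 m/s; Fr₂ = V₂/√(g·y₂) = 0.415.
From the momentum equation (using Fr₂), y₁/y₂ = ½[√(1 + 8Fr₂²) − 1] = ½[√2.381 − 1] = 0.271.
y₁ = 0.271 × 1.04 = 0.282 m.

y₁ = 0.282 m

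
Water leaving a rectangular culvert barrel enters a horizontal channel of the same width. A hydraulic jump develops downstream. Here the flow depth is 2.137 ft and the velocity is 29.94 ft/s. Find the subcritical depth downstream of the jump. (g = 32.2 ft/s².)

y₂ = 9.892 ft

Fr₁ = V₁/√(g·y₁) = 29.94/√(32.2×2.137) = 3.609.
By Bélanger, y₂/y₁ = ½[√(1 + 8Fr₁²) − 1] = ½[√105.22 − 1] = 4.629.
y₂ = 4.629 × 2.137 = 9.892 ft.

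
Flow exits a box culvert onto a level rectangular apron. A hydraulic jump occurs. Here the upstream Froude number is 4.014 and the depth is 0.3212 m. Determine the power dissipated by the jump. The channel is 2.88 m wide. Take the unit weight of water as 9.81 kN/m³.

Fr₁ = 4.014 (given).
Conjugate-depth relation: y₂/y₁ = ½[√(1 + 8Fr₁²) − 1] = ½[√129.90 − 1] = 5.199.
y₂ = 5.199 × 0.3212 = 1.670 m.
V₁ = Fr₁·√(g·y₁) = 4.014×√(9.81×0.3212) = 7.125 m/s; q = V₁·y₁ = 2.289 m²/s. V₂ = q/y₂ = 2.289/1.670 = 1.371 m/s. E₁ = y₁ + V₁²/2g = 2.909 m; E₂ = y₂ + V₂²/2g = 1.766 m. ΔE = E₁ − E₂ = 1.143 m.
Q = q·b = 2.289 × 2.88 = 6.591 m³/s. P = γ·Q·ΔE = 9.81 × 6.591 × 1.143 = 73.92 kW.

P = 73.92 kW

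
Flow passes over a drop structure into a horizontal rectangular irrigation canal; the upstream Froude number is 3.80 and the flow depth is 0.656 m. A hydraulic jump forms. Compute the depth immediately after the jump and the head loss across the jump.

Fr₁ = 3.80 (given).
Conjugate-depth relation: y₂/y₁ = ½[√(1 + 8Fr₁²) − 1] = ½[√116.5 − 1] = 4.90.
y₂ = 4.90 × 0.656 = 3.21 m.
V₁ = Fr₁·√(g·y₁) = 3.80×√(9.81×0.656) = 9.64 m/s; q = V₁·y₁ = 6.32 m²/s. V₂ = q/y₂ = 6.32/3.21 = 1.97 m/s. E₁ = y₁ + V₁²/2g = 5.39 m; E₂ = y₂ + V₂²/2g = 3.41 m. ΔE = E₁ − E₂ = 1.98 m.

y₂ = 3.21 m; ΔE = 1.98 m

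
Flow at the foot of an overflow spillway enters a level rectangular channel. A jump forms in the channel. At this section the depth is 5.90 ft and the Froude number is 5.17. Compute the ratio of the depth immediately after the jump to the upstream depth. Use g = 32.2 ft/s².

Fr₁ = 5.17 (given).
By Bélanger, y₂/y₁ = ½[√(1 + 8Fr₁²) − 1] = ½[√214.8 − 1] = 6.83.

y₂/y₁ = 6.83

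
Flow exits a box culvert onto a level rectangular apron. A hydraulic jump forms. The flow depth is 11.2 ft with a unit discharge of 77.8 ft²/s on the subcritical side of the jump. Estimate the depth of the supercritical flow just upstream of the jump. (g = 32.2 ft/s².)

V₂ = q/y₂ = 77.8/11.2 = 6.95 ft/s; Fr₂ = V₂/√(g·y₂) = 0.366.
The Bélanger relation is symmetric: y₁/y₂ = ½[√(1 + 8Fr₂²) − 1] = ½[√2.070 − 1] = 0.219.
y₁ = 0.219 × 11.2 = 2.46 ft.

y₁ = 2.46 ft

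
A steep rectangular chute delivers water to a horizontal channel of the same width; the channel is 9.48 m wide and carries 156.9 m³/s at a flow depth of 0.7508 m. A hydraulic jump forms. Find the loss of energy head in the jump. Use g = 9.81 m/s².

q = Q/b = 156.9/9.48 = 16.55 m²/s; V₁ = q/y₁ = 22.04 m/s. Fr₁ = V₁/√(g·y₁) = 8.123.
Bélanger equation: y₂/y₁ = ½[√(1 + 8Fr₁²) − 1] = ½[√528.81 − 1] = 11.00.
y₂ = 11.00 × 0.7508 = 8.257 m.
V₂ = q/y₂ = 16.55/8.257 = 2.004 m/s. E₁ = y₁ + V₁²/2g = 25.52 m; E₂ = y₂ + V₂²/2g = 8.462 m. ΔE = E₁ − E₂ = 17.06 m.

ΔE = 17.06 m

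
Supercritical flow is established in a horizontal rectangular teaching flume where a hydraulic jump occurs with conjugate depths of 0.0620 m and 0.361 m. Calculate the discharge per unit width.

q = 0.215 m²/s

For a rectangular channel the momentum equation gives q² = ½·g·y₁·y₂·(y₁ + y₂) = ½×9.81×0.0620×0.361×0.423 = 0.0464.
q = √0.0464 = 0.215 m²/s.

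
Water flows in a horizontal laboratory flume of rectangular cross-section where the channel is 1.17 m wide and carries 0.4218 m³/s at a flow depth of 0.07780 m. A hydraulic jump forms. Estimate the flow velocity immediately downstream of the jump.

q = Q/b = 0.4218/1.17 = 0.3605 m²/s; V₁ = q/y₁ = 4.634 m/s. Fr₁ = V₁/√(g·y₁) = 5.304.
By Bélanger, y₂/y₁ = ½[√(1 + 8Fr₁²) − 1] = ½[√226.07 − 1] = 7.018.
y₂ = 7.018 × 0.07780 = 0.5460 m.
V₂ = q/y₂ = 0.3605/0.5460 = 0.6603 m/s.

V₂ = 0.6603 m/s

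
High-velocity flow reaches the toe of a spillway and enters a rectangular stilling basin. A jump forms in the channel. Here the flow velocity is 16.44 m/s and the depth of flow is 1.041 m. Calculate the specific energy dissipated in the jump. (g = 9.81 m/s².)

Fr₁ = V₁/√(g·y₁) = 16.44/√(9.81×1.041) = 5.144.
Sequent-depth ratio: y₂/y₁ = ½[√(1 + 8Fr₁²) − 1] = ½[√212.73 − 1] = 6.793.
y₂ = 6.793 × 1.041 = 7.071 m.
q = V₁·y₁ = 16.44 × 1.041 = 17.11 m²/s. V₂ = q/y₂ = 17.11/7.071 = 2.420 m/s. E₁ = y₁ + V₁²/2g = 14.82 m; E₂ = y₂ + V₂²/2g = 7.370 m. ΔE = E₁ − E₂ = 7.447 m.

ΔE = 7.447 m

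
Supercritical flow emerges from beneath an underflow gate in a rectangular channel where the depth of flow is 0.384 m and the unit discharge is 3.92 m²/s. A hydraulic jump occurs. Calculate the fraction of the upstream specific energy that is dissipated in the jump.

ΔE/E₁ = 0.512 (51.2%)

V₁ = q/y₁ = 3.92/0.384 = 10.2 m/s. Fr₁ = V₁/√(g·y₁) = 10.2/√(9.81×0.384) = 5.26.
From the momentum equation for a rectangular channel, y₂/y₁ = ½[√(1 + 8Fr₁²) − 1] = ½[√222.3 − 1] = 6.96.
y₂ = 6.96 × 0.384 = 2.67 m.
E₁ = y₁ + V₁²/2g = 5.70 m. ΔE = (y₂ − y₁)³/(4y₁y₂) = 2.91 m. ΔE/E₁ = 2.91/5.70 = 0.512.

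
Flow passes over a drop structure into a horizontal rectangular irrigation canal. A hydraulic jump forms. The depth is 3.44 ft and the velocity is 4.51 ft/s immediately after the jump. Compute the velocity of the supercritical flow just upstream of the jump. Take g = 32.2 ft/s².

V₁ = 15.8 ft/s

Fr₂ = V₂/√(g·y₂) = 4.51/√(32.2×3.44) = 0.429.
The Bélanger relation is symmetric: y₁/y₂ = ½[√(1 + 8Fr₂²) − 1] = ½[√2.469 − 1] = 0.286.
y₁ = 0.286 × 3.44 = 0.983 ft.
V₁ = q/y₁ = 15.5/0.983 = 15.8 ft/s.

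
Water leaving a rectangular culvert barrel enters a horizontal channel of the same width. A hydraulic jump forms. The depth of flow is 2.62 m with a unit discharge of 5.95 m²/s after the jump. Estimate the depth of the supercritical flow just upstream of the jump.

y₁ = 0.804 m

V₂ = q/y₂ = 5.95/2.62 = 2.27 m/s; Fr₂ = V₂/√(g·y₂) = 0.448.
Since the conjugate-depth ratio holds either way, y₁/y₂ = ½[√(1 + 8Fr₂²) − 1] = ½[√2.605 − 1] = 0.307.
y₁ = 0.307 × 2.62 = 0.804 m.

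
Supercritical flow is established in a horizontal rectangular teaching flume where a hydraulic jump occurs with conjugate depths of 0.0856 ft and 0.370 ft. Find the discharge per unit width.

q = 0.482 ft²/s

For a rectangular channel the momentum equation gives q² = ½·g·y₁·y₂·(y₁ + y₂) = ½×32.2×0.0856×0.370×0.456 = 0.232.
q = √0.232 = 0.482 ft²/s.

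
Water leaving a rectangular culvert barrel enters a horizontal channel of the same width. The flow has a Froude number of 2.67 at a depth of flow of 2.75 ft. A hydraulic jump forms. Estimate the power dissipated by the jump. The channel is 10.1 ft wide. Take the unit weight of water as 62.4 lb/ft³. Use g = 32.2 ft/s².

P = 202 hp

Fr₁ = 2.67 (given).
From the momentum equation for a rectangular channel, y₂/y₁ = ½[√(1 + 8Fr₁²) − 1] = ½[√58.03 − 1] = 3.31.
y₂ = 3.31 × 2.75 = 9.10 ft.
Head loss: ΔE = (y₂ − y₁)³/(4y₁y₂) = (9.10 − 2.75)³/(4×2.75×9.10) = 256/100 = 2.56 ft.
V₁ = Fr₁·√(g·y₁) = 2.67×√(32.2×2.75) = 25.1 ft/s; q = V₁·y₁ = 69.1 ft²/s. Q = q·b = 69.1 × 10.1 = 698 cfs. P = γ·Q·ΔE/550 = 62.4 × 698 × 2.56 / 550 = 202 hp.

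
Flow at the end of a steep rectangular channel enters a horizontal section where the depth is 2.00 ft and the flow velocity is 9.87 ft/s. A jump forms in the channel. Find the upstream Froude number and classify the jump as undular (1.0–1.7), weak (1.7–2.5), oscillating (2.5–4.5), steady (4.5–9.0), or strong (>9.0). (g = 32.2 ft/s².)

Fr₁ = 1.23; undular jump

Fr₁ = V₁/√(g·y₁) = 9.87/√(32.2×2.00) = 1.23.
Fr₁ = 1.23 lies in the undular range.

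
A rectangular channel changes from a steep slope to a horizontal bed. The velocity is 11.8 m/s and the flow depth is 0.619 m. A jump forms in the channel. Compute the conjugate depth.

y₂ = 3.89 m

Fr₁ = V₁/√(g·y₁) = 11.8/√(9.81×0.619) = 4.79.
By Bélanger, y₂/y₁ = ½[√(1 + 8Fr₁²) − 1] = ½[√184.4 − 1] = 6.29.
y₂ = 6.29 × 0.619 = 3.89 m.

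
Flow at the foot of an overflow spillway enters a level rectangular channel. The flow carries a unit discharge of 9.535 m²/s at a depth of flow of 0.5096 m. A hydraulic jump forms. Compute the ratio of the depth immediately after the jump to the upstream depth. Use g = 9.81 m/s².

V₁ = q/y₁ = 9.535/0.5096 = 18.71 m/s. Fr₁ = V₁/√(g·y₁) = 18.71/√(9.81×0.5096) = 8.368.
Bélanger equation: y₂/y₁ = ½[√(1 + 8Fr₁²) − 1] = ½[√561.24 − 1] = 11.35.

y₂/y₁ = 11.35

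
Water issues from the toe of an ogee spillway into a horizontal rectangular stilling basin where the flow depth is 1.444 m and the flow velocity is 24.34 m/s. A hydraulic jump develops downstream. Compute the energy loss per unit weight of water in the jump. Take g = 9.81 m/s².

ΔE = 18.73 m

Fr₁ = V₁/√(g·y₁) = 24.34/√(9.81×1.444) = 6.467.
Sequent-depth ratio: y₂/y₁ = ½[√(1 + 8Fr₁²) − 1] = ½[√335.58 − 1] = 8.659.
y₂ = 8.659 × 1.444 = 12.50 m.
q = V₁·y₁ = 24.34 × 1.444 = 35.15 m²/s. V₂ = q/y₂ = 35.15/12.50 = 2.811 m/s. E₁ = y₁ + V₁²/2g = 31.64 m; E₂ = y₂ + V₂²/2g = 12.91 m. ΔE = E₁ − E₂ = 18.73 m.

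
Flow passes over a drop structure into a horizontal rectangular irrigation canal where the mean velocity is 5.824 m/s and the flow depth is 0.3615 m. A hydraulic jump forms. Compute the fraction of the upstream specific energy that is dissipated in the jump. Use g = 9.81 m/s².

Fr₁ = V₁/√(g·y₁) = 5.824/√(9.81×0.3615) = 3.093.
Sequent-depth ratio: y₂/y₁ = ½[√(1 + 8Fr₁²) − 1] = ½[√77.517 − 1] = 3.902.
y₂ = 3.902 × 0.3615 = 1.411 m.
E₁ = y₁ + V₁²/2g = 2.090 m. ΔE = (y₂ − y₁)³/(4y₁y₂) = 0.5661 m. ΔE/E₁ = 0.5661/2.090 = 0.271.

ΔE/E₁ = 0.271 (27.1%)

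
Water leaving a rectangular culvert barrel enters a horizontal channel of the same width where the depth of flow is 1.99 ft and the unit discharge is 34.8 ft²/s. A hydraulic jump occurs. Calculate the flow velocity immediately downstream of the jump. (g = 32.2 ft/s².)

V₂ = 6.65 ft/s

V₁ = q/y₁ = 34.8/1.99 = 17.5 ft/s. Fr₁ = V₁/√(g·y₁) = 17.5/√(32.2×1.99) = 2.18.
From the momentum equation for a rectangular channel, y₂/y₁ = ½[√(1 + 8Fr₁²) − 1] = ½[√39.18 − 1] = 2.63.
y₂ = 2.63 × 1.99 = 5.23 ft.
V₂ = q/y₂ = 34.8/5.23 = 6.65 ft/s.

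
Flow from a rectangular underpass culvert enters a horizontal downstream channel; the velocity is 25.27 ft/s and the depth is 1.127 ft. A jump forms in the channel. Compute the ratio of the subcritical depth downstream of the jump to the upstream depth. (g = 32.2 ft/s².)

y₂/y₁ = 5.453

Fr₁ = V₁/√(g·y₁) = 25.27/√(32.2×1.127) = 4.195.
Conjugate-depth relation: y₂/y₁ = ½[√(1 + 8Fr₁²) − 1] = ½[√141.77 − 1] = 5.453.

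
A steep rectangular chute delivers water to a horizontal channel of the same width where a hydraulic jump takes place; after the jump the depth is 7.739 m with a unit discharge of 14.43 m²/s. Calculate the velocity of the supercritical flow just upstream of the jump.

V₂ = q/y₂ = 14.43/7.739 = 1.865 m/s; Fr₂ = V₂/√(g·y₂) = 0.2140.
The Bélanger relation is symmetric: y₁/y₂ = ½[√(1 + 8Fr₂²) − 1] = ½[√1.3664 − 1] = 0.08446.
y₁ = 0.08446 × 7.739 = 0.6536 m.
V₁ = q/y₁ = 14.43/0.6536 = 22.08 m/s.

V₁ = 22.08 m/s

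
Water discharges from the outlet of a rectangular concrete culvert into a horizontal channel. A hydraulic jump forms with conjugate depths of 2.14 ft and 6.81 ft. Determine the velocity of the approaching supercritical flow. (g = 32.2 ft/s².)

For a rectangular channel the momentum equation gives q² = ½·g·y₁·y₂·(y₁ + y₂) = ½×32.2×2.14×6.81×8.95 = 2100.
q = √2100 = 45.8 ft²/s.
V₁ = q/y₁ = 45.8/2.14 = 21.4 ft/s.

V₁ = 21.4 ft/s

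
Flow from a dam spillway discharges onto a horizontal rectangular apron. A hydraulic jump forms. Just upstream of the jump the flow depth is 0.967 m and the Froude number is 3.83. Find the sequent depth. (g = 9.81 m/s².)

y₂ = 4.78 m

Fr₁ = 3.83 (given).
By Bélanger, y₂/y₁ = ½[√(1 + 8Fr₁²) − 1] = ½[√118.4 − 1] = 4.94.
y₂ = 4.94 × 0.967 = 4.78 m.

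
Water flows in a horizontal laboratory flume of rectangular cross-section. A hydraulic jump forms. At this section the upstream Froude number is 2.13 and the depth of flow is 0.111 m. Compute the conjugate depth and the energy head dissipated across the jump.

y₂ = 0.283 m; ΔE = 0.0407 m

Fr₁ = 2.13 (given).
From the momentum equation for a rectangular channel, y₂/y₁ = ½[√(1 + 8Fr₁²) − 1] = ½[√37.30 − 1] = 2.55.
y₂ = 2.55 × 0.111 = 0.283 m.
Head loss: ΔE = (y₂ − y₁)³/(4y₁y₂) = (0.283 − 0.111)³/(4×0.111×0.283) = 0.00513/0.126 = 0.0407 m.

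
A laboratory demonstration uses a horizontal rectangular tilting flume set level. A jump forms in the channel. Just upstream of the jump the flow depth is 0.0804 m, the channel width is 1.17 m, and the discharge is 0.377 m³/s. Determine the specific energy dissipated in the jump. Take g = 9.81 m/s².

ΔE = 0.401 m

q = Q/b = 0.377/1.17 = 0.322 m²/s; V₁ = q/y₁ = 4.01 m/s. Fr₁ = V₁/√(g·y₁) = 4.51.
By Bélanger, y₂/y₁ = ½[√(1 + 8Fr₁²) − 1] = ½[√163.9 − 1] = 5.90.
y₂ = 5.90 × 0.0804 = 0.474 m.
Head loss: ΔE = (y₂ − y₁)³/(4y₁y₂) = (0.474 − 0.0804)³/(4×0.0804×0.474) = 0.0612/0.153 = 0.401 m.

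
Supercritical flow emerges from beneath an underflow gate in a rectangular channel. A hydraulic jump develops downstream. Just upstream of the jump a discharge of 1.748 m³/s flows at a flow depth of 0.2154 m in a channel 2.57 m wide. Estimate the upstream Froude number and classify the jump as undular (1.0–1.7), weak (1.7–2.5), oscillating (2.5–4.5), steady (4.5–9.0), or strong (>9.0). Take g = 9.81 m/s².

Fr₁ = 2.172; weak jump

q = Q/b = 1.748/2.57 = 0.6802 m²/s; V₁ = q/y₁ = 3.158 m/s. Fr₁ = V₁/√(g·y₁) = 2.172.
Fr₁ = 2.172 lies in the weak range.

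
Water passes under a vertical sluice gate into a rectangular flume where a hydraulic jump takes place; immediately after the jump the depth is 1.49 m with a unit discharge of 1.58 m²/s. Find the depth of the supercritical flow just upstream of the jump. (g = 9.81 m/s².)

y₁ = 0.202 m

V₂ = q/y₂ = 1.58/1.49 = 1.06 m/s; Fr₂ = V₂/√(g·y₂) = 0.277.
Applying the sequent-depth relation in reverse, y₁/y₂ = ½[√(1 + 8Fr₂²) − 1] = ½[√1.615 − 1] = 0.135.
y₁ = 0.135 × 1.49 = 0.202 m.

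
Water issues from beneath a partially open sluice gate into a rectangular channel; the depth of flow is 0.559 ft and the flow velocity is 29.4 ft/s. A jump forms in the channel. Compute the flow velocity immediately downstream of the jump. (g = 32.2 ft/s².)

V₂ = 3.16 ft/s

Fr₁ = V₁/√(g·y₁) = 29.4/√(32.2×0.559) = 6.93.
Conjugate-depth relation: y₂/y₁ = ½[√(1 + 8Fr₁²) − 1] = ½[√385.2 − 1] = 9.31.
y₂ = 9.31 × 0.559 = 5.21 ft.
q = V₁·y₁ = 29.4 × 0.559 = 16.4 ft²/s.
V₂ = q/y₂ = 16.4/5.21 = 3.16 ft/s.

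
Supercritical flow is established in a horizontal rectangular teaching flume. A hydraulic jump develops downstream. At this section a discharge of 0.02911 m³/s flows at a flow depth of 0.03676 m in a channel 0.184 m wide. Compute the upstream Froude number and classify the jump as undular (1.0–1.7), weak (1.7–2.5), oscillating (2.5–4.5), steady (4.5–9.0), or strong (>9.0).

Fr₁ = 7.167; steady jump

q = Q/b = 0.02911/0.184 = 0.1582 m²/s; V₁ = q/y₁ = 4.304 m/s. Fr₁ = V₁/√(g·y₁) = 7.167.
Fr₁ = 7.167 lies in the steady range.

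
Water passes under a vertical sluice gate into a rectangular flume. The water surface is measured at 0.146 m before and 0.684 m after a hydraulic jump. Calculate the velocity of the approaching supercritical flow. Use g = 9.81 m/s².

For a rectangular channel the momentum equation gives q² = ½·g·y₁·y₂·(y₁ + y₂) = ½×9.81×0.146×0.684×0.830 = 0.407.
q = √0.407 = 0.638 m²/s.
V₁ = q/y₁ = 0.638/0.146 = 4.37 m/s.

V₁ = 4.37 m/s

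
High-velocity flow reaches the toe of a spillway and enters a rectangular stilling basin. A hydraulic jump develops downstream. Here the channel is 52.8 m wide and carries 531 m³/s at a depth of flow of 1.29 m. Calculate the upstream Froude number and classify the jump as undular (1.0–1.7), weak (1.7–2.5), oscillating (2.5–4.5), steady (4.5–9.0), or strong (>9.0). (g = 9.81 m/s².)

q = Q/b = 531/52.8 = 10.1 m²/s; V₁ = q/y₁ = 7.80 m/s. Fr₁ = V₁/√(g·y₁) = 2.19.
Fr₁ = 2.19 lies in the weak range.

Fr₁ = 2.19; weak jump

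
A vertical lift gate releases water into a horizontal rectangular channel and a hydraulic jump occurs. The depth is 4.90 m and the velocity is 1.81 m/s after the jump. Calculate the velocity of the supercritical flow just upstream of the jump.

Fr₂ = V₂/√(g·y₂) = 1.81/√(9.81×4.90) = 0.261.
Since the conjugate-depth ratio holds either way, y₁/y₂ = ½[√(1 + 8Fr₂²) − 1] = ½[√1.545 − 1] = 0.122.
y₁ = 0.122 × 4.90 = 0.596 m.
V₁ = q/y₁ = 8.87/0.596 = 14.9 m/s.

V₁ = 14.9 m/s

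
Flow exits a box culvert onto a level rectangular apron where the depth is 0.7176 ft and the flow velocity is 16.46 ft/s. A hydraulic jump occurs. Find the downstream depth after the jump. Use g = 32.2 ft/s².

y₂ = 3.135 ft

Fr₁ = V₁/√(g·y₁) = 16.46/√(32.2×0.7176) = 3.424.
Bélanger equation: y₂/y₁ = ½[√(1 + 8Fr₁²) − 1] = ½[√94.802 − 1] = 4.368.
y₂ = 4.368 × 0.7176 = 3.135 ft.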